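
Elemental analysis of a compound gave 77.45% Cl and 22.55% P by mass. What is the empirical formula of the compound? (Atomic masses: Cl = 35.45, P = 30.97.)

Cl3P

Assume 100 g: 77.45 g Cl, 22.55 g P.
n(Cl) = 77.45/35.45 = 2.185, n(P) = 22.55/30.97 = 0.7281
Ratios (÷ 0.7281): Cl 3.001, P 1.000
Ratio ≈ 3:1, so the empirical formula is Cl3P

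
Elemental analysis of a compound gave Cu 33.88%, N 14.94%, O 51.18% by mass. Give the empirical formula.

Assume 100 g: 33.88 g Cu, 14.94 g N, 51.18 g O.
Moles — Cu: 33.88 / 63.55 = 0.5331 mol; N: 14.94 / 14.01 = 1.066 mol; O: 51.18 / 16.00 = 3.199 mol
Ratios (÷ 0.5331): Cu 1.000, N 2.000, O 6.000
Ratio ≈ 1:2:6, so the empirical formula is CuN2O6

CuN2O6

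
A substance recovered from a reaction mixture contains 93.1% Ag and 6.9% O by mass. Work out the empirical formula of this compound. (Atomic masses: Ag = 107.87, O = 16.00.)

Assume 100 g: 93.1 g Ag, 6.9 g O.
n(Ag) = 93.1/107.87 = 0.8631, n(O) = 6.9/16.00 = 0.4313
Divide by the smallest (0.4313 mol O): Ag 2.001, O 1.000
≈ 2:1 → Ag2O

Ag2O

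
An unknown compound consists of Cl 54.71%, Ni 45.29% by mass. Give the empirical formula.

Cl2Ni

Assume 100 g: 54.71 g Cl, 45.29 g Ni.
Cl: 54.71 g ÷ 35.45 g/mol = 1.543 mol
Ni: 45.29 g ÷ 58.69 g/mol = 0.7717 mol
Smallest is Ni at 0.7717 mol; normalising gives Cl 2.000, Ni 1.000
→ Cl2Ni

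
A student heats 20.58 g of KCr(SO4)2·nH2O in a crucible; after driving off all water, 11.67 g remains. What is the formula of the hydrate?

Mass of water lost = 20.58 − 11.67 = 8.91 g → 8.91 / 18.02 = 0.4945 mol H2O
Molar mass of KCr(SO4)2 = 283.24 g/mol → mol KCr(SO4)2 = 11.67 / 283.24 = 0.0412
n = 0.4945 / 0.0412 = 12.00 ≈ 12 → KCr(SO4)2·12H2O

KCr(SO4)2·12H2O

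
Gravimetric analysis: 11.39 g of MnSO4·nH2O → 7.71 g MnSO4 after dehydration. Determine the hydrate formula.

Mass of water lost = 11.39 − 7.71 = 3.68 g → 3.68 / 18.02 = 0.2042 mol H2O
Molar mass of MnSO4 = 151.01 g/mol → mol MnSO4 = 7.71 / 151.01 = 0.05106
n = 0.2042 / 0.05106 = 4.00 ≈ 4 → MnSO4·4H2O

MnSO4·4H2O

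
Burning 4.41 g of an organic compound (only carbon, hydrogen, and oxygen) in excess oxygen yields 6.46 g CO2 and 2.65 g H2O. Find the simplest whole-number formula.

mol C = 6.46 / 44.01 = 0.1468; mass C = 0.1468 × 12.01 = 1.763 g
mol H = 2 × (2.65 / 18.02) = 0.2941; mass H = 0.2941 × 1.008 = 0.2965 g
mass O = 4.41 − (2.059) = 2.351 g → mol O = 0.1469
Ratios (÷ 0.1468): C 1.000, H 2.004, O 1.001
Ratio ≈ 1:2:1, so the empirical formula is CH2O

CH2O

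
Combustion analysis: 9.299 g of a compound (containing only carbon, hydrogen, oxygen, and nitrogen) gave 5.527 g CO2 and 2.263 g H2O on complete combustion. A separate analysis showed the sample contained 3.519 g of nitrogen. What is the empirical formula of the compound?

CH2N2O2

mol C = 5.527 / 44.01 = 0.1256; mass C = 0.1256 × 12.01 = 1.508 g
mol H = 2 × (2.263 / 18.02) = 0.2512; mass H = 0.2512 × 1.008 = 0.2532 g
mol N = 3.519 / 14.01 = 0.2512
mass O = 9.299 − (5.280) = 4.019 g → mol O = 0.2512
Smallest is C at 0.1256 mol; normalising gives C 1.000, H 2.000, N 2.000, O 2.000
≈ 1:2:2:2 → CH2N2O2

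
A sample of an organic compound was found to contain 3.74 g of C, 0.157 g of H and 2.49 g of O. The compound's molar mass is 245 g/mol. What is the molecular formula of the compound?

n(C) = 3.74/12.01 = 0.3114, n(H) = 0.157/1.008 = 0.1558, n(O) = 2.49/16.00 = 0.1556
Divide by the smallest (0.1556 mol O): C 2.001, H 1.001, O 1.000
Ratio ≈ 2:1:1, so the empirical formula is C2HO
Empirical-formula mass = 41.03 g/mol
n = 245 / 41.03 = 5.97 ≈ 6
Molecular formula = (C2HO)×6 = C12H6O6

C12H6O6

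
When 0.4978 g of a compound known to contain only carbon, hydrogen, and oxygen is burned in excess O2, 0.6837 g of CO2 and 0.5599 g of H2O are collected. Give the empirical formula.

CH4O

mol C = 0.6837 / 44.01 = 0.01554; mass C = 0.01554 × 12.01 = 0.1866 g
mol H = 2 × (0.5599 / 18.02) = 0.06214; mass H = 0.06214 × 1.008 = 0.06264 g
mass O = 0.4978 − (0.2492) = 0.2486 g → mol O = 0.01554
Divide by the smallest (0.01554 mol C): C 1.000, H 4.000, O 1.000
→ CH4O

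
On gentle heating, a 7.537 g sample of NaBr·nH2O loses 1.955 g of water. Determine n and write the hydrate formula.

Mass of anhydrous NaBr = 7.537 − 1.955 = 5.582 g
mol H2O = 1.955 / 18.02 = 0.1085
Molar mass of NaBr = 102.89 g/mol → mol NaBr = 5.582 / 102.89 = 0.05425
n = 0.1085 / 0.05425 = 2.00 ≈ 2 → NaBr·2H2O

NaBr·2H2O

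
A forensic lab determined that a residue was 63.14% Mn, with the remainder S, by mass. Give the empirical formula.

Assume 100 g: 63.14 g Mn, 36.86 g S.
Mn: 63.14 g ÷ 54.94 g/mol = 1.149 mol
S: 36.86 g ÷ 32.07 g/mol = 1.149 mol
Ratios (÷ 1.149): Mn 1.000, S 1.000
→ MnS

MnS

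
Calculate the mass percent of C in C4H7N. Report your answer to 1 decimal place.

69.5%

Molar mass = 4(12.01) + 7(1.008) + 1(14.01) = 69.106 g/mol
Mass of C per mole = 4 × 12.01 = 48.040 g
% C = 48.040 / 69.106 × 100 = 69.5%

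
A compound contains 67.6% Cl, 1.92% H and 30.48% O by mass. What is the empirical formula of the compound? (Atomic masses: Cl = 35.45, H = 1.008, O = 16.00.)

ClHO

Assume 100 g: 67.6 g Cl, 1.92 g H, 30.48 g O.
Moles — Cl: 67.6 / 35.45 = 1.907 mol; H: 1.92 / 1.008 = 1.905 mol; O: 30.48 / 16.00 = 1.905 mol
Divide by the smallest (1.905 mol H): Cl 1.001, H 1.000, O 1.000
≈ 1:1:1 → ClHO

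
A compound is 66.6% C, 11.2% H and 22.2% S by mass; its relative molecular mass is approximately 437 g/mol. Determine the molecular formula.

C24H48S3

Assume 100 g: 66.6 g C, 11.2 g H, 22.2 g S.
n(C) = 66.6/12.01 = 5.545, n(H) = 11.2/1.008 = 11.11, n(S) = 22.2/32.07 = 0.6922
Smallest is S at 0.6922 mol; normalising gives C 8.011, H 16.051, S 1.000
→ C8H16S
Empirical-formula mass = 144.28 g/mol
n = 437 / 144.28 = 3.03 ≈ 3
Molecular formula = (C8H16S)×3 = C24H48S3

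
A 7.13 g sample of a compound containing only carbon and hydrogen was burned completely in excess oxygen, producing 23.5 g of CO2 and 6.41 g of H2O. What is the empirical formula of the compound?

C3H4

mol C = 23.5 / 44.01 = 0.5340; mass C = 0.5340 × 12.01 = 6.413 g
mol H = 2 × (6.41 / 18.02) = 0.7114; mass H = 0.7114 × 1.008 = 0.7171 g
Smallest is C at 0.534 mol; normalising gives C 1.000, H 1.332
Multiply by 3: C 3.00, H 4.00 → C3H4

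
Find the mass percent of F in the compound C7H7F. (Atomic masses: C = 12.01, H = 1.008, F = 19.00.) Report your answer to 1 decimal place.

Molar mass = 7(12.01) + 7(1.008) + 1(19.00) = 110.126 g/mol
Mass of F per mole = 1 × 19.00 = 19.000 g
% F = 19.000 / 110.126 × 100 = 17.3%

17.3%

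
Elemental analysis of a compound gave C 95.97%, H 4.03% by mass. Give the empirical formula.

Assume 100 g: 95.97 g C, 4.03 g H.
n(C) = 95.97/12.01 = 7.991, n(H) = 4.03/1.008 = 3.998
Smallest is H at 3.998 mol; normalising gives C 1.999, H 1.000
→ C2H

C2H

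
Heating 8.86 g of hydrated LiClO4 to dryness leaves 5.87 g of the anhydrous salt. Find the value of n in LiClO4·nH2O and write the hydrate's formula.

Mass of water lost = 8.86 − 5.87 = 2.99 g → 2.99 / 18.02 = 0.1659 mol H2O
Molar mass of LiClO4 = 106.39 g/mol → mol LiClO4 = 5.87 / 106.39 = 0.05517
n = 0.1659 / 0.05517 = 3.01 ≈ 3 → LiClO4·3H2O

LiClO4·3H2O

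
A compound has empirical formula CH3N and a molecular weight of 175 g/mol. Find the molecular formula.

Empirical-formula mass = 29.04 g/mol
n = 175 / 29.04 = 6.03 ≈ 6
Molecular formula = (CH3N)6 = C6H18N6

C6H18N6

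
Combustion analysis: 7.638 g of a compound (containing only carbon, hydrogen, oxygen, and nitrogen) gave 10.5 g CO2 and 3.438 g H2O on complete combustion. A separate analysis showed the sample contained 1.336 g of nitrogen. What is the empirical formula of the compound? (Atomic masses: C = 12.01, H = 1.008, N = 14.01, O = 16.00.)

mol C = 10.5 / 44.01 = 0.2386; mass C = 0.2386 × 12.01 = 2.865 g
mol H = 2 × (3.438 / 18.02) = 0.3816; mass H = 0.3816 × 1.008 = 0.3846 g
mol N = 1.336 / 14.01 = 0.09536
mass O = 7.638 − (4.586) = 3.052 g → mol O = 0.1907
Divide by the smallest (0.09536 mol N): C 2.502, H 4.001, N 1.000, O 2.000
×2: C 5.00, H 8.00, N 2.00, O 4.00 → C5H8N2O4

C5H8N2O4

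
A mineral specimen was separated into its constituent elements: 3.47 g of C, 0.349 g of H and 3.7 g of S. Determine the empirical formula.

Moles — C: 3.47 / 12.01 = 0.2889 mol; H: 0.349 / 1.008 = 0.3462 mol; S: 3.7 / 32.07 = 0.1154 mol
Ratios (÷ 0.1154): C 2.504, H 3.001, S 1.000
Scaling by 2: C 5.01, H 6.00, S 2.00 → C5H6S2

C5H6S2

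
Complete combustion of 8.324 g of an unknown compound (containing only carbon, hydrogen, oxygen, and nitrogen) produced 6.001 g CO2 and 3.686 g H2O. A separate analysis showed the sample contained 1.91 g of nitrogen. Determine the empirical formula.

mol C = 6.001 / 44.01 = 0.1364; mass C = 0.1364 × 12.01 = 1.638 g
mol H = 2 × (3.686 / 18.02) = 0.4091; mass H = 0.4091 × 1.008 = 0.4124 g
mol N = 1.91 / 14.01 = 0.1363
mass O = 8.324 − (3.960) = 4.364 g → mol O = 0.2727
Ratios (÷ 0.1363): C 1.000, H 3.001, N 1.000, O 2.001
≈ 1:3:1:2 → CH3NO2

CH3NO2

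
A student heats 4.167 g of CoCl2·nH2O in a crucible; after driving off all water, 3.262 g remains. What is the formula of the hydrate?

Mass of water lost = 4.167 − 3.262 = 0.905 g → 0.905 / 18.02 = 0.05022 mol H2O
Molar mass of CoCl2 = 129.83 g/mol → mol CoCl2 = 3.262 / 129.83 = 0.02513
n = 0.05022 / 0.02513 = 2.00 ≈ 2 → CoCl2·2H2O

CoCl2·2H2O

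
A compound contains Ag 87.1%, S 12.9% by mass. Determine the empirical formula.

Assume 100 g: 87.1 g Ag, 12.9 g S.
n(Ag) = 87.1/107.87 = 0.8075, n(S) = 12.9/32.07 = 0.4022
Smallest is S at 0.4022 mol; normalising gives Ag 2.007, S 1.000
≈ 2:1 → Ag2S

Ag2S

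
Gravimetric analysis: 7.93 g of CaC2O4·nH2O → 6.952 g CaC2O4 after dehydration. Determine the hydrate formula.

Mass of water lost = 7.93 − 6.952 = 0.978 g → 0.978 / 18.02 = 0.05427 mol H2O
Molar mass of CaC2O4 = 128.10 g/mol → mol CaC2O4 = 6.952 / 128.10 = 0.05427
n = 0.05427 / 0.05427 = 1.00 ≈ 1 → CaC2O4·H2O

CaC2O4·H2O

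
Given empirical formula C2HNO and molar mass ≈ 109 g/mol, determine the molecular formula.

Empirical-formula mass = 55.04 g/mol
n = 109 / 55.04 = 1.98 ≈ 2
Molecular formula = (C2HNO)2 = C4H2N2O2

C4H2N2O2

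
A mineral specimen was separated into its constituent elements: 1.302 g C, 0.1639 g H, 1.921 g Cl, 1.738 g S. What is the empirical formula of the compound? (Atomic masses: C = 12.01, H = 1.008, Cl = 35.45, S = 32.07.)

C2H3ClS

C: 1.302 g ÷ 12.01 g/mol = 0.1084 mol
H: 0.1639 g ÷ 1.008 g/mol = 0.1626 mol
Cl: 1.921 g ÷ 35.45 g/mol = 0.05419 mol
S: 1.738 g ÷ 32.07 g/mol = 0.05419 mol
Smallest is Cl at 0.05419 mol; normalising gives C 2.001, H 3.001, Cl 1.000, S 1.000
Ratio ≈ 2:3:1:1, so the empirical formula is C2H3ClS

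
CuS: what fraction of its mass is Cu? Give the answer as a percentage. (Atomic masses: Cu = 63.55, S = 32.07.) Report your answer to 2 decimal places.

66.46%

Molar mass = 1(63.55) + 1(32.07) = 95.620 g/mol
Mass of Cu per mole = 1 × 63.55 = 63.550 g
% Cu = 63.550 / 95.620 × 100 = 66.46%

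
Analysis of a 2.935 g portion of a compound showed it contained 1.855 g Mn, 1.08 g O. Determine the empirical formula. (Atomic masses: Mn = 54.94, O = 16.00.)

MnO2

n(Mn) = 1.855/54.94 = 0.03376, n(O) = 1.08/16.00 = 0.0675
Ratios (÷ 0.03376): Mn 1.000, O 1.999
≈ 1:2 → MnO2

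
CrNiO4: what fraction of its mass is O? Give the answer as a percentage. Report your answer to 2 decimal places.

36.64%

Molar mass = 1(52.00) + 1(58.69) + 4(16.00) = 174.690 g/mol
Mass of O per mole = 4 × 16.00 = 64.000 g
% O = 64.000 / 174.690 × 100 = 36.64%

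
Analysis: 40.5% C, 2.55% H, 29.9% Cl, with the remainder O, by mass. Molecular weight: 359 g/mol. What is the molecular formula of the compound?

C12H9Cl3O6

Assume 100 g: 40.5 g C, 2.55 g H, 29.9 g Cl, 27.05 g O.
n(C) = 40.5/12.01 = 3.372, n(H) = 2.55/1.008 = 2.53, n(Cl) = 29.9/35.45 = 0.8434, n(O) = 27.05/16.00 = 1.691
Ratios (÷ 0.8434): C 3.998, H 2.999, Cl 1.000, O 2.004
→ C4H3ClO2
Empirical-formula mass = 118.51 g/mol
n = 359 / 118.51 = 3.03 ≈ 3
Molecular formula = (C4H3ClO2)×3 = C12H9Cl3O6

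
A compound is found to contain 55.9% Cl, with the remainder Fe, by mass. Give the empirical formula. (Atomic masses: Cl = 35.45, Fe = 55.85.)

Assume 100 g: 55.9 g Cl, 44.1 g Fe.
n(Cl) = 55.9/35.45 = 1.577, n(Fe) = 44.1/55.85 = 0.7896
Smallest is Fe at 0.7896 mol; normalising gives Cl 1.997, Fe 1.000
Ratio ≈ 2:1, so the empirical formula is Cl2Fe

Cl2Fe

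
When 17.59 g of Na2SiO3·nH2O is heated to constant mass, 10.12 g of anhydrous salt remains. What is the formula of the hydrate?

Mass of water lost = 17.59 − 10.12 = 7.47 g → 7.47 / 18.02 = 0.4145 mol H2O
Molar mass of Na2SiO3 = 122.07 g/mol → mol Na2SiO3 = 10.12 / 122.07 = 0.0829
n = 0.4145 / 0.0829 = 5.00 ≈ 5 → Na2SiO3·5H2O

Na2SiO3·5H2O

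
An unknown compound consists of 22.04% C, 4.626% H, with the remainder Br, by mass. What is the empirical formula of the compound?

C2H5Br

Assume 100 g: 22.04 g C, 4.626 g H, 73.334 g Br.
Moles — C: 22.04 / 12.01 = 1.835 mol; H: 4.626 / 1.008 = 4.589 mol; Br: 73.334 / 79.90 = 0.9178 mol
Smallest is Br at 0.9178 mol; normalising gives C 1.999, H 5.000, Br 1.000
≈ 2:5:1 → C2H5Br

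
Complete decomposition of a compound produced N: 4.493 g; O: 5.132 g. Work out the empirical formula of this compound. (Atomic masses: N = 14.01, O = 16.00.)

Moles — N: 4.493 / 14.01 = 0.3207 mol; O: 5.132 / 16.00 = 0.3207 mol
Smallest is N at 0.3207 mol; normalising gives N 1.000, O 1.000
→ NO

NO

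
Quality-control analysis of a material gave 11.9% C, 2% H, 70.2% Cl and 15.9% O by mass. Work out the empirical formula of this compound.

Assume 100 g: 11.9 g C, 2 g H, 70.2 g Cl, 15.9 g O.
C: 11.9 g ÷ 12.01 g/mol = 0.9908 mol
H: 2 g ÷ 1.008 g/mol = 1.984 mol
Cl: 70.2 g ÷ 35.45 g/mol = 1.98 mol
O: 15.9 g ÷ 16.00 g/mol = 0.9938 mol
Smallest is C at 0.9908 mol; normalising gives C 1.000, H 2.002, Cl 1.999, O 1.003
Ratio ≈ 1:2:2:1, so the empirical formula is CH2Cl2O

CH2Cl2O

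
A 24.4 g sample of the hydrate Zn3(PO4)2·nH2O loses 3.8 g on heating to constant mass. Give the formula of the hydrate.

Mass of anhydrous Zn3(PO4)2 = 24.4 − 3.8 = 20.6 g
mol H2O = 3.8 / 18.02 = 0.2109
Molar mass of Zn3(PO4)2 = 386.08 g/mol → mol Zn3(PO4)2 = 20.6 / 386.08 = 0.05336
n = 0.2109 / 0.05336 = 3.95 ≈ 4 → Zn3(PO4)2·4H2O

Zn3(PO4)2·4H2O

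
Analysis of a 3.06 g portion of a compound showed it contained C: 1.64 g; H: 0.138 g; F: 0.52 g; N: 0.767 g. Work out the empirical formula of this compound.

C: 1.64 g ÷ 12.01 g/mol = 0.1366 mol
H: 0.138 g ÷ 1.008 g/mol = 0.1369 mol
F: 0.52 g ÷ 19.00 g/mol = 0.02737 mol
N: 0.767 g ÷ 14.01 g/mol = 0.05475 mol
Smallest is F at 0.02737 mol; normalising gives C 4.989, H 5.002, F 1.000, N 2.000
Ratio ≈ 5:5:1:2, so the empirical formula is C5H5FN2

C5H5FN2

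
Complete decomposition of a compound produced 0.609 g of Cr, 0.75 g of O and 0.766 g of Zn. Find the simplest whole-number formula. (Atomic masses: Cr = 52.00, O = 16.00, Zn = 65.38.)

Cr: 0.609 g ÷ 52.00 g/mol = 0.01171 mol
O: 0.75 g ÷ 16.00 g/mol = 0.04688 mol
Zn: 0.766 g ÷ 65.38 g/mol = 0.01172 mol
Ratios (÷ 0.01171): Cr 1.000, O 4.002, Zn 1.000
→ CrO4Zn

CrO4Zn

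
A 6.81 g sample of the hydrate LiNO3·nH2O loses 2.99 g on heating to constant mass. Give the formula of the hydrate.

Mass of anhydrous LiNO3 = 6.81 − 2.99 = 3.82 g
mol H2O = 2.99 / 18.02 = 0.1659
Molar mass of LiNO3 = 68.95 g/mol → mol LiNO3 = 3.82 / 68.95 = 0.0554
n = 0.1659 / 0.0554 = 2.99 ≈ 3 → LiNO3·3H2O

LiNO3·3H2O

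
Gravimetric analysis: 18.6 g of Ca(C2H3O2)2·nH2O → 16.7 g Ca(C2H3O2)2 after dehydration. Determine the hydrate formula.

Mass of water lost = 18.6 − 16.7 = 1.9 g → 1.9 / 18.02 = 0.1054 mol H2O
Molar mass of Ca(C2H3O2)2 = 158.17 g/mol → mol Ca(C2H3O2)2 = 16.7 / 158.17 = 0.1056
n = 0.1054 / 0.1056 = 1.00 ≈ 1 → Ca(C2H3O2)2·H2O

Ca(C2H3O2)2·H2O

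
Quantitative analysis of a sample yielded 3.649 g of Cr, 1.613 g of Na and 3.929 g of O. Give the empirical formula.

Cr2Na2O7

Cr: 3.649 g ÷ 52.00 g/mol = 0.07017 mol
Na: 1.613 g ÷ 22.99 g/mol = 0.07016 mol
O: 3.929 g ÷ 16.00 g/mol = 0.2456 mol
Smallest is Na at 0.07016 mol; normalising gives Cr 1.000, Na 1.000, O 3.500
Multiply by 2: Cr 2.00, Na 2.00, O 7.00 → Cr2Na2O7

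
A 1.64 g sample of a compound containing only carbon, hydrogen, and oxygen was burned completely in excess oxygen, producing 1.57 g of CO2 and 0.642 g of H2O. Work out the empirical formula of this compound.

CH2O2

mol C = 1.57 / 44.01 = 0.03567; mass C = 0.03567 × 12.01 = 0.4284 g
mol H = 2 × (0.642 / 18.02) = 0.07125; mass H = 0.07125 × 1.008 = 0.07182 g
mass O = 1.64 − (0.5003) = 1.140 g → mol O = 0.07123
Ratios (÷ 0.03567): C 1.000, H 1.997, O 1.997
Ratio ≈ 1:2:2, so the empirical formula is CH2O2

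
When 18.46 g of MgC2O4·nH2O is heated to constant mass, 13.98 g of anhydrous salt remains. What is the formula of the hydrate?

Mass of water lost = 18.46 − 13.98 = 4.48 g → 4.48 / 18.02 = 0.2486 mol H2O
Molar mass of MgC2O4 = 112.33 g/mol → mol MgC2O4 = 13.98 / 112.33 = 0.1245
n = 0.2486 / 0.1245 = 2.00 ≈ 2 → MgC2O4·2H2O

MgC2O4·2H2O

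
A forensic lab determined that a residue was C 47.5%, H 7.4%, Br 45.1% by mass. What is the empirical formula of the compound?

C7H13Br

Assume 100 g: 47.5 g C, 7.4 g H, 45.1 g Br.
Moles — C: 47.5 / 12.01 = 3.955 mol; H: 7.4 / 1.008 = 7.341 mol; Br: 45.1 / 79.90 = 0.5645 mol
Divide by the smallest (0.5645 mol Br): C 7.007, H 13.006, Br 1.000
→ C7H13Br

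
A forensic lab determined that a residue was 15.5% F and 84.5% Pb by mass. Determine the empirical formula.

Assume 100 g: 15.5 g F, 84.5 g Pb.
F: 15.5 g ÷ 19.00 g/mol = 0.8158 mol
Pb: 84.5 g ÷ 207.2 g/mol = 0.4078 mol
Smallest is Pb at 0.4078 mol; normalising gives F 2.000, Pb 1.000
≈ 2:1 → F2Pb

F2Pb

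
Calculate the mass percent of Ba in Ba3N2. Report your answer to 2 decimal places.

93.63%

Molar mass = 3(137.33) + 2(14.01) = 440.010 g/mol
Mass of Ba per mole = 3 × 137.33 = 411.990 g
% Ba = 411.990 / 440.010 × 100 = 93.63%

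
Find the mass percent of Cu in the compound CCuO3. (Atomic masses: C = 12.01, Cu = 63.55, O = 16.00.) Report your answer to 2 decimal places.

51.43%

Molar mass = 1(12.01) + 1(63.55) + 3(16.00) = 123.560 g/mol
Mass of Cu per mole = 1 × 63.55 = 63.550 g
% Cu = 63.550 / 123.560 × 100 = 51.43%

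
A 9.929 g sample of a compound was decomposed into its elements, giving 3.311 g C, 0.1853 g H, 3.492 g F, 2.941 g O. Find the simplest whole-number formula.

C3H2F2O2

n(C) = 3.311/12.01 = 0.2757, n(H) = 0.1853/1.008 = 0.1838, n(F) = 3.492/19.00 = 0.1838, n(O) = 2.941/16.00 = 0.1838
Divide by the smallest (0.1838 mol F): C 1.500, H 1.000, F 1.000, O 1.000
×2: C 3.00, H 2.00, F 2.00, O 2.00 → C3H2F2O2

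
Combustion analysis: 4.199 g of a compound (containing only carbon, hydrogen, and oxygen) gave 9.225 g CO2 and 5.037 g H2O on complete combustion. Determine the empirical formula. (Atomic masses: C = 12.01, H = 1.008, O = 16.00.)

C3H8O

mol C = 9.225 / 44.01 = 0.2096; mass C = 0.2096 × 12.01 = 2.517 g
mol H = 2 × (5.037 / 18.02) = 0.5590; mass H = 0.5590 × 1.008 = 0.5635 g
mass O = 4.199 − (3.081) = 1.118 g → mol O = 0.06988
Smallest is O at 0.06988 mol; normalising gives C 3.000, H 8.000, O 1.000
Ratio ≈ 3:8:1, so the empirical formula is C3H8O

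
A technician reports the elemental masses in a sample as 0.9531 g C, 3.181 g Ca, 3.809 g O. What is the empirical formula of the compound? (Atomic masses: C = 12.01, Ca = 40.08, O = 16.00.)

n(C) = 0.9531/12.01 = 0.07936, n(Ca) = 3.181/40.08 = 0.07937, n(O) = 3.809/16.00 = 0.2381
Ratios (÷ 0.07936): C 1.000, Ca 1.000, O 3.000
→ CCaO3

CCaO3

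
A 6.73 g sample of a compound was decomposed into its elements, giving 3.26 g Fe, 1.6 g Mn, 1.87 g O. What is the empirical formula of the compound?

n(Fe) = 3.26/55.85 = 0.05837, n(Mn) = 1.6/54.94 = 0.02912, n(O) = 1.87/16.00 = 0.1169
Ratios (÷ 0.02912): Fe 2.004, Mn 1.000, O 4.013
Ratio ≈ 2:1:4, so the empirical formula is Fe2MnO4

Fe2MnO4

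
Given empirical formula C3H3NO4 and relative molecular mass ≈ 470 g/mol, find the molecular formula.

Empirical-formula mass = 117.06 g/mol
n = 470 / 117.06 = 4.01 ≈ 4
Molecular formula = (C3H3NO4)4 = C12H12N4O16

C12H12N4O16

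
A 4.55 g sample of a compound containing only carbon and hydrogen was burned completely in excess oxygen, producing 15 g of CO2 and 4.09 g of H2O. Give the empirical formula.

C3H4

mol C = 15 / 44.01 = 0.3408; mass C = 0.3408 × 12.01 = 4.093 g
mol H = 2 × (4.09 / 18.02) = 0.4539; mass H = 0.4539 × 1.008 = 0.4576 g
Divide by the smallest (0.3408 mol C): C 1.000, H 1.332
Scaling by 3: C 3.00, H 4.00 → C3H4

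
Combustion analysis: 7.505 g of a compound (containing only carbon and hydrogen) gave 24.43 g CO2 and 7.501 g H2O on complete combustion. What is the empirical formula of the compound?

mol C = 24.43 / 44.01 = 0.5551; mass C = 0.5551 × 12.01 = 6.667 g
mol H = 2 × (7.501 / 18.02) = 0.8325; mass H = 0.8325 × 1.008 = 0.8392 g
Ratios (÷ 0.5551): C 1.000, H 1.500
Scaling by 2: C 2.00, H 3.00 → C2H3

C2H3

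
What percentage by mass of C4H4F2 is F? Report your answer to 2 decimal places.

Molar mass = 4(12.01) + 4(1.008) + 2(19.00) = 90.072 g/mol
Mass of F per mole = 2 × 19.00 = 38.000 g
% F = 38.000 / 90.072 × 100 = 42.19%

42.19%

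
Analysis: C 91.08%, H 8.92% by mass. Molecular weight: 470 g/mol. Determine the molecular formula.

Assume 100 g: 91.08 g C, 8.92 g H.
Moles — C: 91.08 / 12.01 = 7.584 mol; H: 8.92 / 1.008 = 8.849 mol
Ratios (÷ 7.584): C 1.000, H 1.167
Scaling by 6: C 6.00, H 7.00 → C6H7
Empirical-formula mass = 79.12 g/mol
n = 470 / 79.12 = 5.94 ≈ 6
Molecular formula = (C6H7)×6 = C36H42

C36H42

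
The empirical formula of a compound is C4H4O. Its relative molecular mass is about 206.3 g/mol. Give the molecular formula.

Empirical-formula mass = 68.07 g/mol
n = 206.3 / 68.07 = 3.03 ≈ 3
Molecular formula = (C4H4O)3 = C12H12O3

C12H12O3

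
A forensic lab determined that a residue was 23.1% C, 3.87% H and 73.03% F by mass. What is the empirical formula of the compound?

CH2F2

Assume 100 g: 23.1 g C, 3.87 g H, 73.03 g F.
C: 23.1 g ÷ 12.01 g/mol = 1.923 mol
H: 3.87 g ÷ 1.008 g/mol = 3.839 mol
F: 73.03 g ÷ 19.00 g/mol = 3.844 mol
Divide by the smallest (1.923 mol C): C 1.000, H 1.996, F 1.998
Ratio ≈ 1:2:2, so the empirical formula is CH2F2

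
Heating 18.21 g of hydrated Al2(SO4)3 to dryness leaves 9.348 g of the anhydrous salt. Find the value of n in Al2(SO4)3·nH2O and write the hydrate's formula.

Mass of water lost = 18.21 − 9.348 = 8.862 g → 8.862 / 18.02 = 0.4918 mol H2O
Molar mass of Al2(SO4)3 = 342.17 g/mol → mol Al2(SO4)3 = 9.348 / 342.17 = 0.02732
n = 0.4918 / 0.02732 = 18.00 ≈ 18 → Al2(SO4)3·18H2O

Al2(SO4)3·18H2O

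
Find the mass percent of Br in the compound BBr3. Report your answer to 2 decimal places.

95.68%

Molar mass = 1(10.81) + 3(79.90) = 250.510 g/mol
Mass of Br per mole = 3 × 79.90 = 239.700 g
% Br = 239.700 / 250.510 × 100 = 95.68%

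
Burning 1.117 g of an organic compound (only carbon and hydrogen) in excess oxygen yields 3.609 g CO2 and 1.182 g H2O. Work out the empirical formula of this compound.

C5H8

mol C = 3.609 / 44.01 = 0.08200; mass C = 0.08200 × 12.01 = 0.9849 g
mol H = 2 × (1.182 / 18.02) = 0.1312; mass H = 0.1312 × 1.008 = 0.1322 g
Ratios (÷ 0.082): C 1.000, H 1.600
Scaling by 5: C 5.00, H 8.00 → C5H8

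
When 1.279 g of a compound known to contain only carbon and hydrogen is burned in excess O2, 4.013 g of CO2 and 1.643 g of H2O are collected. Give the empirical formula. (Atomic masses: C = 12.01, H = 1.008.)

CH2

mol C = 4.013 / 44.01 = 0.09118; mass C = 0.09118 × 12.01 = 1.095 g
mol H = 2 × (1.643 / 18.02) = 0.1824; mass H = 0.1824 × 1.008 = 0.1838 g
Ratios (÷ 0.09118): C 1.000, H 2.000
→ CH2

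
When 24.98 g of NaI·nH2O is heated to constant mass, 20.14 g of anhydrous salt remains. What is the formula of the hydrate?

NaI·2H2O

Mass of water lost = 24.98 − 20.14 = 4.84 g → 4.84 / 18.02 = 0.2686 mol H2O
Molar mass of NaI = 149.89 g/mol → mol NaI = 20.14 / 149.89 = 0.1344
n = 0.2686 / 0.1344 = 2.00 ≈ 2 → NaI·2H2O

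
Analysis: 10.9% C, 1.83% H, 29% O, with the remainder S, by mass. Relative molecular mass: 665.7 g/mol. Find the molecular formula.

Assume 100 g: 10.9 g C, 1.83 g H, 29 g O, 58.27 g S.
Moles — C: 10.9 / 12.01 = 0.9076 mol; H: 1.83 / 1.008 = 1.815 mol; O: 29 / 16.00 = 1.812 mol; S: 58.27 / 32.07 = 1.817 mol
Ratios (÷ 0.9076): C 1.000, H 2.000, O 1.997, S 2.002
Ratio ≈ 1:2:2:2, so the empirical formula is CH2O2S2
Empirical-formula mass = 110.17 g/mol
n = 665.7 / 110.17 = 6.04 ≈ 6
Molecular formula = (CH2O2S2)×6 = C6H12O12S12

C6H12O12S12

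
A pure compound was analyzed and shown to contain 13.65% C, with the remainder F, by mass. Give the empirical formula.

Assume 100 g: 13.65 g C, 86.35 g F.
C: 13.65 g ÷ 12.01 g/mol = 1.137 mol
F: 86.35 g ÷ 19.00 g/mol = 4.545 mol
Divide by the smallest (1.137 mol C): C 1.000, F 3.999
≈ 1:4 → CF4

CF4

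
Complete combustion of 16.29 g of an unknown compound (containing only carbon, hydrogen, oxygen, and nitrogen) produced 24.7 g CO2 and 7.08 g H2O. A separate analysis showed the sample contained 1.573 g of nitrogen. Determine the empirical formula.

C5H7NO4

mol C = 24.7 / 44.01 = 0.5612; mass C = 0.5612 × 12.01 = 6.740 g
mol H = 2 × (7.08 / 18.02) = 0.7858; mass H = 0.7858 × 1.008 = 0.7921 g
mol N = 1.573 / 14.01 = 0.1123
mass O = 16.29 − (9.106) = 7.184 g → mol O = 0.4490
Smallest is N at 0.1123 mol; normalising gives C 4.999, H 6.999, N 1.000, O 3.999
Ratio ≈ 5:7:1:4, so the empirical formula is C5H7NO4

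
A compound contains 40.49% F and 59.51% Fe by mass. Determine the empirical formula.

F2Fe

Assume 100 g: 40.49 g F, 59.51 g Fe.
F: 40.49 g ÷ 19.00 g/mol = 2.131 mol
Fe: 59.51 g ÷ 55.85 g/mol = 1.066 mol
Ratios (÷ 1.066): F 2.000, Fe 1.000
Ratio ≈ 2:1, so the empirical formula is F2Fe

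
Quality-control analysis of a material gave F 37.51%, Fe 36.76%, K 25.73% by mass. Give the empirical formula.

Assume 100 g: 37.51 g F, 36.76 g Fe, 25.73 g K.
Moles — F: 37.51 / 19.00 = 1.974 mol; Fe: 36.76 / 55.85 = 0.6582 mol; K: 25.73 / 39.10 = 0.6581 mol
Ratios (÷ 0.6581): F 3.000, Fe 1.000, K 1.000
≈ 3:1:1 → F3FeK

F3FeK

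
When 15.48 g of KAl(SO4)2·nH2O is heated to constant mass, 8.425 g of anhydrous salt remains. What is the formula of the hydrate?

KAl(SO4)2·12H2O

Mass of water lost = 15.48 − 8.425 = 7.055 g → 7.055 / 18.02 = 0.3915 mol H2O
Molar mass of KAl(SO4)2 = 258.22 g/mol → mol KAl(SO4)2 = 8.425 / 258.22 = 0.03263
n = 0.3915 / 0.03263 = 12.00 ≈ 12 → KAl(SO4)2·12H2O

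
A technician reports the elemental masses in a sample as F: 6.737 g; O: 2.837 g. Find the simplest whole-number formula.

Moles — F: 6.737 / 19.00 = 0.3546 mol; O: 2.837 / 16.00 = 0.1773 mol
Ratios (÷ 0.1773): F 2.000, O 1.000
→ F2O

F2O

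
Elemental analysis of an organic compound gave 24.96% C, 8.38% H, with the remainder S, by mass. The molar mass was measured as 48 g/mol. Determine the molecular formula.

CH4S

Assume 100 g: 24.96 g C, 8.38 g H, 66.66 g S.
C: 24.96 g ÷ 12.01 g/mol = 2.078 mol
H: 8.38 g ÷ 1.008 g/mol = 8.313 mol
S: 66.66 g ÷ 32.07 g/mol = 2.079 mol
Ratios (÷ 2.078): C 1.000, H 4.000, S 1.000
Ratio ≈ 1:4:1, so the empirical formula is CH4S
Empirical-formula mass = 48.11 g/mol
n = 48 / 48.11 = 1.00 ≈ 1
Molecular formula = empirical formula = CH4S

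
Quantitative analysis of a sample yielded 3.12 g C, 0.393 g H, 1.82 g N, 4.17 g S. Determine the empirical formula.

C2H3NS

C: 3.12 g ÷ 12.01 g/mol = 0.2598 mol
H: 0.393 g ÷ 1.008 g/mol = 0.3899 mol
N: 1.82 g ÷ 14.01 g/mol = 0.1299 mol
S: 4.17 g ÷ 32.07 g/mol = 0.13 mol
Divide by the smallest (0.1299 mol N): C 2.000, H 3.001, N 1.000, S 1.001
Ratio ≈ 2:3:1:1, so the empirical formula is C2H3NS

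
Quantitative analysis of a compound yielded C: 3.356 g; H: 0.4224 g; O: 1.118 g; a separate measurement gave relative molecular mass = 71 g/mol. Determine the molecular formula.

C4H6O

Moles — C: 3.356 / 12.01 = 0.2794 mol; H: 0.4224 / 1.008 = 0.419 mol; O: 1.118 / 16.00 = 0.06988 mol
Smallest is O at 0.06988 mol; normalising gives C 3.999, H 5.997, O 1.000
≈ 4:6:1 → C4H6O
Empirical-formula mass = 70.09 g/mol
n = 71 / 70.09 = 1.01 ≈ 1
Molecular formula = empirical formula = C4H6O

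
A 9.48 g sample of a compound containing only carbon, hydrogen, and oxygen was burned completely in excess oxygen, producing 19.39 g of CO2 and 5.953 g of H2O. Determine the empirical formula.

mol C = 19.39 / 44.01 = 0.4406; mass C = 0.4406 × 12.01 = 5.291 g
mol H = 2 × (5.953 / 18.02) = 0.6607; mass H = 0.6607 × 1.008 = 0.6660 g
mass O = 9.48 − (5.957) = 3.523 g → mol O = 0.2202
Divide by the smallest (0.2202 mol O): C 2.001, H 3.001, O 1.000
≈ 2:3:1 → C2H3O

C2H3O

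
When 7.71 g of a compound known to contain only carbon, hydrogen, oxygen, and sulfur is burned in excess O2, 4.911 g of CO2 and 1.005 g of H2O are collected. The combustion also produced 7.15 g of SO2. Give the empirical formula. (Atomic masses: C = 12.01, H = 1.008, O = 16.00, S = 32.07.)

mol C = 4.911 / 44.01 = 0.1116; mass C = 0.1116 × 12.01 = 1.340 g
mol H = 2 × (1.005 / 18.02) = 0.1115; mass H = 0.1115 × 1.008 = 0.1124 g
mol S = 7.15 / 64.07 = 0.1116; mass S = 3.579 g
mass O = 7.71 − (5.032) = 2.678 g → mol O = 0.1674
Divide by the smallest (0.1115 mol H): C 1.000, H 1.000, O 1.501, S 1.000
Scaling by 2: C 2.00, H 2.00, O 3.00, S 2.00 → C2H2O3S2

C2H2O3S2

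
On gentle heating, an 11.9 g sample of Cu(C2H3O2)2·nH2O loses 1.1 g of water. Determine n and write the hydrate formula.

Mass of anhydrous Cu(C2H3O2)2 = 11.9 − 1.1 = 10.8 g
mol H2O = 1.1 / 18.02 = 0.06104
Molar mass of Cu(C2H3O2)2 = 181.64 g/mol → mol Cu(C2H3O2)2 = 10.8 / 181.64 = 0.05946
n = 0.06104 / 0.05946 = 1.03 ≈ 1 → Cu(C2H3O2)2·H2O

Cu(C2H3O2)2·H2O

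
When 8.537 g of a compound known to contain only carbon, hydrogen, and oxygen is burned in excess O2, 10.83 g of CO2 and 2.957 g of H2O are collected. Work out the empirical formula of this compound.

mol C = 10.83 / 44.01 = 0.2461; mass C = 0.2461 × 12.01 = 2.955 g
mol H = 2 × (2.957 / 18.02) = 0.3282; mass H = 0.3282 × 1.008 = 0.3308 g
mass O = 8.537 − (3.286) = 5.251 g → mol O = 0.3282
Divide by the smallest (0.2461 mol C): C 1.000, H 1.334, O 1.334
Multiply by 3: C 3.00, H 4.00, O 4.00 → C3H4O4

C3H4O4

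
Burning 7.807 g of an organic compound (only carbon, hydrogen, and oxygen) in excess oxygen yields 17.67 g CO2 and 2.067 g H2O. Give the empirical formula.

C7H4O3

mol C = 17.67 / 44.01 = 0.4015; mass C = 0.4015 × 12.01 = 4.822 g
mol H = 2 × (2.067 / 18.02) = 0.2294; mass H = 0.2294 × 1.008 = 0.2312 g
mass O = 7.807 − (5.053) = 2.754 g → mol O = 0.1721
Ratios (÷ 0.1721): C 2.333, H 1.333, O 1.000
Multiply by 3: C 7.00, H 4.00, O 3.00 → C7H4O3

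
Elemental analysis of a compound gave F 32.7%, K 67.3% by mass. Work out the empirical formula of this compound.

FK

Assume 100 g: 32.7 g F, 67.3 g K.
F: 32.7 g ÷ 19.00 g/mol = 1.721 mol
K: 67.3 g ÷ 39.10 g/mol = 1.721 mol
Divide by the smallest (1.721 mol F): F 1.000, K 1.000
Ratio ≈ 1:1, so the empirical formula is FK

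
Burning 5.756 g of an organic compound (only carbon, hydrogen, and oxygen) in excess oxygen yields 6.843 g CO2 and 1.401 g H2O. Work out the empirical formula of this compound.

C2H2O3

mol C = 6.843 / 44.01 = 0.1555; mass C = 0.1555 × 12.01 = 1.867 g
mol H = 2 × (1.401 / 18.02) = 0.1555; mass H = 0.1555 × 1.008 = 0.1567 g
mass O = 5.756 − (2.024) = 3.732 g → mol O = 0.2332
Divide by the smallest (0.1555 mol C): C 1.000, H 1.000, O 1.500
Multiply by 2: C 2.00, H 2.00, O 3.00 → C2H2O3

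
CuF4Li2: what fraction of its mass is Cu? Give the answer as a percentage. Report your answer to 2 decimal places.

41.42%

Molar mass = 1(63.55) + 4(19.00) + 2(6.94) = 153.430 g/mol
Mass of Cu per mole = 1 × 63.55 = 63.550 g
% Cu = 63.550 / 153.430 × 100 = 41.42%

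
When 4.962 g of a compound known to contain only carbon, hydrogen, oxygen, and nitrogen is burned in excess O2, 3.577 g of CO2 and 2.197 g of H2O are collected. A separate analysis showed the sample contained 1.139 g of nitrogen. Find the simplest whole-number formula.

mol C = 3.577 / 44.01 = 0.08128; mass C = 0.08128 × 12.01 = 0.9761 g
mol H = 2 × (2.197 / 18.02) = 0.2438; mass H = 0.2438 × 1.008 = 0.2458 g
mol N = 1.139 / 14.01 = 0.08130
mass O = 4.962 − (2.361) = 2.601 g → mol O = 0.1626
Divide by the smallest (0.08128 mol C): C 1.000, H 3.000, N 1.000, O 2.000
Ratio ≈ 1:3:1:2, so the empirical formula is CH3NO2

CH3NO2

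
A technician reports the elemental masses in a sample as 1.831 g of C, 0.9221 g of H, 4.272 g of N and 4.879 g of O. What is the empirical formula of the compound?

CH6N2O2

Moles — C: 1.831 / 12.01 = 0.1525 mol; H: 0.9221 / 1.008 = 0.9148 mol; N: 4.272 / 14.01 = 0.3049 mol; O: 4.879 / 16.00 = 0.3049 mol
Divide by the smallest (0.1525 mol C): C 1.000, H 6.000, N 2.000, O 2.000
→ CH6N2O2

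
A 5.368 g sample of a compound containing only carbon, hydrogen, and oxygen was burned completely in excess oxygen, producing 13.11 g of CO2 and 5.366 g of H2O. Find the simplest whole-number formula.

mol C = 13.11 / 44.01 = 0.2979; mass C = 0.2979 × 12.01 = 3.578 g
mol H = 2 × (5.366 / 18.02) = 0.5956; mass H = 0.5956 × 1.008 = 0.6003 g
mass O = 5.368 − (4.178) = 1.190 g → mol O = 0.07438
Smallest is O at 0.07438 mol; normalising gives C 4.005, H 8.007, O 1.000
→ C4H8O

C4H8O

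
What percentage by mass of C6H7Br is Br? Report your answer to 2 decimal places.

Molar mass = 6(12.01) + 7(1.008) + 1(79.90) = 159.016 g/mol
Mass of Br per mole = 1 × 79.90 = 79.900 g
% Br = 79.900 / 159.016 × 100 = 50.25%

50.25%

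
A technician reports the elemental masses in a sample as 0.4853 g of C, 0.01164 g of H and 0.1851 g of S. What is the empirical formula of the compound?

C: 0.4853 g ÷ 12.01 g/mol = 0.04041 mol
H: 0.01164 g ÷ 1.008 g/mol = 0.01155 mol
S: 0.1851 g ÷ 32.07 g/mol = 0.005772 mol
Ratios (÷ 0.005772): C 7.001, H 2.001, S 1.000
Ratio ≈ 7:2:1, so the empirical formula is C7H2S

C7H2S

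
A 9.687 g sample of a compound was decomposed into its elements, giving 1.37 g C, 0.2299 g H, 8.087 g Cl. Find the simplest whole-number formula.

C: 1.37 g ÷ 12.01 g/mol = 0.1141 mol
H: 0.2299 g ÷ 1.008 g/mol = 0.2281 mol
Cl: 8.087 g ÷ 35.45 g/mol = 0.2281 mol
Smallest is C at 0.1141 mol; normalising gives C 1.000, H 1.999, Cl 2.000
Ratio ≈ 1:2:2, so the empirical formula is CH2Cl2

CH2Cl2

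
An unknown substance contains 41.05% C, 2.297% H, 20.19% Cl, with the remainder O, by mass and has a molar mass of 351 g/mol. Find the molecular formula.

C12H8Cl2O8

Assume 100 g: 41.05 g C, 2.297 g H, 20.19 g Cl, 36.463 g O.
C: 41.05 g ÷ 12.01 g/mol = 3.418 mol
H: 2.297 g ÷ 1.008 g/mol = 2.279 mol
Cl: 20.19 g ÷ 35.45 g/mol = 0.5695 mol
O: 36.463 g ÷ 16.00 g/mol = 2.279 mol
Ratios (÷ 0.5695): C 6.001, H 4.001, Cl 1.000, O 4.001
→ C6H4ClO4
Empirical-formula mass = 175.54 g/mol
n = 351 / 175.54 = 2.00 ≈ 2
Molecular formula = (C6H4ClO4)×2 = C12H8Cl2O8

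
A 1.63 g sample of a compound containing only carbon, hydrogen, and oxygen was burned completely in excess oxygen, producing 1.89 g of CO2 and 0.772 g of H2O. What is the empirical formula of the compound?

mol C = 1.89 / 44.01 = 0.04294; mass C = 0.04294 × 12.01 = 0.5158 g
mol H = 2 × (0.772 / 18.02) = 0.08568; mass H = 0.08568 × 1.008 = 0.08637 g
mass O = 1.63 − (0.6021) = 1.028 g → mol O = 0.06424
Smallest is C at 0.04294 mol; normalising gives C 1.000, H 1.995, O 1.496
Multiply by 2: C 2.00, H 3.99, O 2.99 → C2H4O3

C2H4O3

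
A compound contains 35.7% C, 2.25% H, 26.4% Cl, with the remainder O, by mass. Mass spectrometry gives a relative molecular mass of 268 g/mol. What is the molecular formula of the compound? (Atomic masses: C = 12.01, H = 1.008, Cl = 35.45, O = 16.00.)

C8H6Cl2O6

Assume 100 g: 35.7 g C, 2.25 g H, 26.4 g Cl, 35.65 g O.
Moles — C: 35.7 / 12.01 = 2.973 mol; H: 2.25 / 1.008 = 2.232 mol; Cl: 26.4 / 35.45 = 0.7447 mol; O: 35.65 / 16.00 = 2.228 mol
Divide by the smallest (0.7447 mol Cl): C 3.992, H 2.997, Cl 1.000, O 2.992
≈ 4:3:1:3 → C4H3ClO3
Empirical-formula mass = 134.51 g/mol
n = 268 / 134.51 = 1.99 ≈ 2
Molecular formula = (C4H3ClO3)×2 = C8H6Cl2O6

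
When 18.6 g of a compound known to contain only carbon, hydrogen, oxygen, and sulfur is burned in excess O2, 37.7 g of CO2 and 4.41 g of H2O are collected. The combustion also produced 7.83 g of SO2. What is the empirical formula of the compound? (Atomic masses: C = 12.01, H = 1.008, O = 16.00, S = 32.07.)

C7H4O2S

mol C = 37.7 / 44.01 = 0.8566; mass C = 0.8566 × 12.01 = 10.29 g
mol H = 2 × (4.41 / 18.02) = 0.4895; mass H = 0.4895 × 1.008 = 0.4934 g
mol S = 7.83 / 64.07 = 0.1222; mass S = 3.919 g
mass O = 18.6 − (14.70) = 3.899 g → mol O = 0.2437
Smallest is S at 0.1222 mol; normalising gives C 7.009, H 4.005, O 1.994, S 1.000
Ratio ≈ 7:4:2:1, so the empirical formula is C7H4O2S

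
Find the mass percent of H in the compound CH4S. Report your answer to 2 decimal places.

Molar mass = 1(12.01) + 4(1.008) + 1(32.07) = 48.112 g/mol
Mass of H per mole = 4 × 1.008 = 4.032 g
% H = 4.032 / 48.112 × 100 = 8.38%

8.38%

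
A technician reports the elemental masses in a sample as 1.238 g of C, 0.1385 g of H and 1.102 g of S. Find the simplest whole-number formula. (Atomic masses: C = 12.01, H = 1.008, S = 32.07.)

C3H4S

C: 1.238 g ÷ 12.01 g/mol = 0.1031 mol
H: 0.1385 g ÷ 1.008 g/mol = 0.1374 mol
S: 1.102 g ÷ 32.07 g/mol = 0.03436 mol
Divide by the smallest (0.03436 mol S): C 3.000, H 3.999, S 1.000
→ C3H4S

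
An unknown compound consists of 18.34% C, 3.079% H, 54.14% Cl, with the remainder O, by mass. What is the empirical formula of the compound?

Assume 100 g: 18.34 g C, 3.079 g H, 54.14 g Cl, 24.441 g O.
C: 18.34 g ÷ 12.01 g/mol = 1.527 mol
H: 3.079 g ÷ 1.008 g/mol = 3.055 mol
Cl: 54.14 g ÷ 35.45 g/mol = 1.527 mol
O: 24.441 g ÷ 16.00 g/mol = 1.528 mol
Divide by the smallest (1.527 mol C): C 1.000, H 2.000, Cl 1.000, O 1.000
Ratio ≈ 1:2:1:1, so the empirical formula is CH2ClO

CH2ClO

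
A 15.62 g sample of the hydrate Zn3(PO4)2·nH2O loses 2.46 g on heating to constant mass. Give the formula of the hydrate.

Zn3(PO4)2·4H2O

Mass of anhydrous Zn3(PO4)2 = 15.62 − 2.46 = 13.16 g
mol H2O = 2.46 / 18.02 = 0.1365
Molar mass of Zn3(PO4)2 = 386.08 g/mol → mol Zn3(PO4)2 = 13.16 / 386.08 = 0.03409
n = 0.1365 / 0.03409 = 4.00 ≈ 4 → Zn3(PO4)2·4H2O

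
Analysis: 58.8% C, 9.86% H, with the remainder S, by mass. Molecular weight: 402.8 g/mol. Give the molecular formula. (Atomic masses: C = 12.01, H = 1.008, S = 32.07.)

C20H40S4

Assume 100 g: 58.8 g C, 9.86 g H, 31.34 g S.
n(C) = 58.8/12.01 = 4.896, n(H) = 9.86/1.008 = 9.782, n(S) = 31.34/32.07 = 0.9772
Smallest is S at 0.9772 mol; normalising gives C 5.010, H 10.010, S 1.000
≈ 5:10:1 → C5H10S
Empirical-formula mass = 102.20 g/mol
n = 402.8 / 102.20 = 3.94 ≈ 4
Molecular formula = (C5H10S)×4 = C20H40S4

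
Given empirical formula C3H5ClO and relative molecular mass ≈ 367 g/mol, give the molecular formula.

Empirical-formula mass = 92.52 g/mol
n = 367 / 92.52 = 3.97 ≈ 4
Molecular formula = (C3H5ClO)4 = C12H20Cl4O4

C12H20Cl4O4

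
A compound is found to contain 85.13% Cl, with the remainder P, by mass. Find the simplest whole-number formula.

Assume 100 g: 85.13 g Cl, 14.87 g P.
n(Cl) = 85.13/35.45 = 2.401, n(P) = 14.87/30.97 = 0.4801
Ratios (÷ 0.4801): Cl 5.001, P 1.000
→ Cl5P

Cl5P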